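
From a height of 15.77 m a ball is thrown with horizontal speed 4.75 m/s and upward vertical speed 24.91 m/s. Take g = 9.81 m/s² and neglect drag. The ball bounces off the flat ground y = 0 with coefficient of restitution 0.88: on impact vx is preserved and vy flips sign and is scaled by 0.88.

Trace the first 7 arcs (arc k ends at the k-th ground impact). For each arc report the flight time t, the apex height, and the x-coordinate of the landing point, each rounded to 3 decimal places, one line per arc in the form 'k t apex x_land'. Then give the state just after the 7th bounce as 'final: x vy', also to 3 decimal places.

1 5.648 47.396 26.827
2 5.471 36.704 52.814
3 4.814 28.423 75.683
4 4.237 22.011 95.807
5 3.728 17.045 113.517
6 3.281 13.200 129.101
7 2.887 10.222 142.815
final: 142.815 12.462

Arc 1: start y=15.770, vy=24.910 → t=5.648, apex=47.396, x_land=26.827, impact vy=-30.495
  bounce: vy ← 0.88·30.495 = 26.835
Arc 2: start y=0.000, vy=26.835 → t=5.471, apex=36.704, x_land=52.814, impact vy=-26.835
  bounce: vy ← 0.88·26.835 = 23.615
Arc 3: start y=0.000, vy=23.615 → t=4.814, apex=28.423, x_land=75.683, impact vy=-23.615
  bounce: vy ← 0.88·23.615 = 20.781
Arc 4: start y=0.000, vy=20.781 → t=4.237, apex=22.011, x_land=95.807, impact vy=-20.781
  bounce: vy ← 0.88·20.781 = 18.287
Arc 5: start y=0.000, vy=18.287 → t=3.728, apex=17.045, x_land=113.517, impact vy=-18.287
  bounce: vy ← 0.88·18.287 = 16.093
Arc 6: start y=0.000, vy=16.093 → t=3.281, apex=13.200, x_land=129.101, impact vy=-16.093
  bounce: vy ← 0.88·16.093 = 14.162
Arc 7: start y=0.000, vy=14.162 → t=2.887, apex=10.222, x_land=142.815, impact vy=-14.162
  bounce: vy ← 0.88·14.162 = 12.462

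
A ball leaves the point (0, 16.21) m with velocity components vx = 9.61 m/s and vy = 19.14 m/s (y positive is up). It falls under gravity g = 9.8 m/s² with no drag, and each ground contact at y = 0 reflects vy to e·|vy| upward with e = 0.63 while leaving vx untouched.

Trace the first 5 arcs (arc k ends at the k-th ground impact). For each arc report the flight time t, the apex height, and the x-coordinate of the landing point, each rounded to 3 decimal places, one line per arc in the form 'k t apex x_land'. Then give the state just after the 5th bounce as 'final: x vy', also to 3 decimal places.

1 4.622 34.901 44.416
2 3.363 13.852 76.732
3 2.119 5.498 97.091
4 1.335 2.182 109.917
5 0.841 0.866 117.997
final: 117.997 2.596

Arc 1: start y=16.210, vy=19.140 → t=4.622, apex=34.901, x_land=44.416, impact vy=-26.154
  bounce: vy ← 0.63·26.154 = 16.477
Arc 2: start y=0.000, vy=16.477 → t=3.363, apex=13.852, x_land=76.732, impact vy=-16.477
  bounce: vy ← 0.63·16.477 = 10.381
Arc 3: start y=0.000, vy=10.381 → t=2.119, apex=5.498, x_land=97.091, impact vy=-10.381
  bounce: vy ← 0.63·10.381 = 6.540
Arc 4: start y=0.000, vy=6.540 → t=1.335, apex=2.182, x_land=109.917, impact vy=-6.540
  bounce: vy ← 0.63·6.540 = 4.120
Arc 5: start y=0.000, vy=4.120 → t=0.841, apex=0.866, x_land=117.997, impact vy=-4.120
  bounce: vy ← 0.63·4.120 = 2.596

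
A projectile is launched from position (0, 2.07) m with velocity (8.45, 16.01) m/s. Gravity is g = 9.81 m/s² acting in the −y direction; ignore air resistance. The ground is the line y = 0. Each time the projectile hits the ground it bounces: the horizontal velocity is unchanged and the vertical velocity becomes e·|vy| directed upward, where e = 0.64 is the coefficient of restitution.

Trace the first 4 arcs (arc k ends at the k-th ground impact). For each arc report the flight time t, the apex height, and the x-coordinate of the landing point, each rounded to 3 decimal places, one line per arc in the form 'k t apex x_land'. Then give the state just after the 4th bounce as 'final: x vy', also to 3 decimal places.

1 3.389 15.134 28.633
2 2.248 6.199 47.632
3 1.439 2.539 59.791
4 0.921 1.040 67.573
final: 67.573 2.891

Arc 1: start y=2.070, vy=16.010 → t=3.389, apex=15.134, x_land=28.633, impact vy=-17.232
  bounce: vy ← 0.64·17.232 = 11.028
Arc 2: start y=0.000, vy=11.028 → t=2.248, apex=6.199, x_land=47.632, impact vy=-11.028
  bounce: vy ← 0.64·11.028 = 7.058
Arc 3: start y=0.000, vy=7.058 → t=1.439, apex=2.539, x_land=59.791, impact vy=-7.058
  bounce: vy ← 0.64·7.058 = 4.517
Arc 4: start y=0.000, vy=4.517 → t=0.921, apex=1.040, x_land=67.573, impact vy=-4.517
  bounce: vy ← 0.64·4.517 = 2.891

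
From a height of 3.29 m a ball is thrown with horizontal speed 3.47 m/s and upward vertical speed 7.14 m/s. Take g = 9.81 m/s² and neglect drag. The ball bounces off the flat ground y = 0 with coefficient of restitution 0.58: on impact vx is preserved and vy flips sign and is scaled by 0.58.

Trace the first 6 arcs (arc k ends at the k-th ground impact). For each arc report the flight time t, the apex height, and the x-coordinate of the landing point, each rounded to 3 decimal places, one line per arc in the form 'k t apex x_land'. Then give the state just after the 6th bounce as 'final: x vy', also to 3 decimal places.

Arc 1: start y=3.290, vy=7.140 → t=1.823, apex=5.888, x_land=6.328, impact vy=-10.748
  bounce: vy ← 0.58·10.748 = 6.234
Arc 2: start y=0.000, vy=6.234 → t=1.271, apex=1.981, x_land=10.738, impact vy=-6.234
  bounce: vy ← 0.58·6.234 = 3.616
Arc 3: start y=0.000, vy=3.616 → t=0.737, apex=0.666, x_land=13.296, impact vy=-3.616
  bounce: vy ← 0.58·3.616 = 2.097
Arc 4: start y=0.000, vy=2.097 → t=0.428, apex=0.224, x_land=14.779, impact vy=-2.097
  bounce: vy ← 0.58·2.097 = 1.216
Arc 5: start y=0.000, vy=1.216 → t=0.248, apex=0.075, x_land=15.640, impact vy=-1.216
  bounce: vy ← 0.58·1.216 = 0.705
Arc 6: start y=0.000, vy=0.705 → t=0.144, apex=0.025, x_land=16.139, impact vy=-0.705
  bounce: vy ← 0.58·0.705 = 0.409

1 1.823 5.888 6.328
2 1.271 1.981 10.738
3 0.737 0.666 13.296
4 0.428 0.224 14.779
5 0.248 0.075 15.640
6 0.144 0.025 16.139
final: 16.139 0.409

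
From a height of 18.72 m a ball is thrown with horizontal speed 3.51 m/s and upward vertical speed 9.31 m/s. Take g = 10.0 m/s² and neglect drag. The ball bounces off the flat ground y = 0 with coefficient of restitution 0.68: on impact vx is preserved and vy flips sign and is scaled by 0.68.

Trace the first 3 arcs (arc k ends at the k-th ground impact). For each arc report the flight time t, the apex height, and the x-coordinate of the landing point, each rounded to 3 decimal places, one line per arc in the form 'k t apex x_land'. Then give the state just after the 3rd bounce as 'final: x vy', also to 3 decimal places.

Arc 1: start y=18.720, vy=9.310 → t=3.078, apex=23.054, x_land=10.805, impact vy=-21.473
  bounce: vy ← 0.68·21.473 = 14.601
Arc 2: start y=0.000, vy=14.601 → t=2.920, apex=10.660, x_land=21.055, impact vy=-14.601
  bounce: vy ← 0.68·14.601 = 9.929
Arc 3: start y=0.000, vy=9.929 → t=1.986, apex=4.929, x_land=28.025, impact vy=-9.929
  bounce: vy ← 0.68·9.929 = 6.752

1 3.078 23.054 10.805
2 2.920 10.660 21.055
3 1.986 4.929 28.025
final: 28.025 6.752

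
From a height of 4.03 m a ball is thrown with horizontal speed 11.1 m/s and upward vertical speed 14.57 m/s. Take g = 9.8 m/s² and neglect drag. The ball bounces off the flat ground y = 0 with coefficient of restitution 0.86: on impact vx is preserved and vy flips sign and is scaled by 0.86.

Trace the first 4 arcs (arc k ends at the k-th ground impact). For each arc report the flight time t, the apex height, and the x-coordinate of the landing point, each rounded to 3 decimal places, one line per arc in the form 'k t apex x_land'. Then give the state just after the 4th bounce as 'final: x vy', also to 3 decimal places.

1 3.228 14.861 35.833
2 2.995 10.991 69.082
3 2.576 8.129 97.676
4 2.215 6.012 122.267
final: 122.267 9.336

Arc 1: start y=4.030, vy=14.570 → t=3.228, apex=14.861, x_land=35.833, impact vy=-17.067
  bounce: vy ← 0.86·17.067 = 14.677
Arc 2: start y=0.000, vy=14.677 → t=2.995, apex=10.991, x_land=69.082, impact vy=-14.677
  bounce: vy ← 0.86·14.677 = 12.623
Arc 3: start y=0.000, vy=12.623 → t=2.576, apex=8.129, x_land=97.676, impact vy=-12.623
  bounce: vy ← 0.86·12.623 = 10.855
Arc 4: start y=0.000, vy=10.855 → t=2.215, apex=6.012, x_land=122.267, impact vy=-10.855
  bounce: vy ← 0.86·10.855 = 9.336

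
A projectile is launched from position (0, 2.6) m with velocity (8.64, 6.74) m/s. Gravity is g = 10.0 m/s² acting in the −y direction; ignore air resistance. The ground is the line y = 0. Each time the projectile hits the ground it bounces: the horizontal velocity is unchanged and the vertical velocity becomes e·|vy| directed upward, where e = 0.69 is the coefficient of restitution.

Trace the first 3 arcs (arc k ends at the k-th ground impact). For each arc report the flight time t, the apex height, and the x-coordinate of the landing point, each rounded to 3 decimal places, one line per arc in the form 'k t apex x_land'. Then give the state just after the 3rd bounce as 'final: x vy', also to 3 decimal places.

1 1.661 4.871 14.352
2 1.362 2.319 26.120
3 0.940 1.104 34.241
final: 34.241 3.243

Arc 1: start y=2.600, vy=6.740 → t=1.661, apex=4.871, x_land=14.352, impact vy=-9.871
  bounce: vy ← 0.69·9.871 = 6.811
Arc 2: start y=0.000, vy=6.811 → t=1.362, apex=2.319, x_land=26.120, impact vy=-6.811
  bounce: vy ← 0.69·6.811 = 4.699
Arc 3: start y=0.000, vy=4.699 → t=0.940, apex=1.104, x_land=34.241, impact vy=-4.699
  bounce: vy ← 0.69·4.699 = 3.243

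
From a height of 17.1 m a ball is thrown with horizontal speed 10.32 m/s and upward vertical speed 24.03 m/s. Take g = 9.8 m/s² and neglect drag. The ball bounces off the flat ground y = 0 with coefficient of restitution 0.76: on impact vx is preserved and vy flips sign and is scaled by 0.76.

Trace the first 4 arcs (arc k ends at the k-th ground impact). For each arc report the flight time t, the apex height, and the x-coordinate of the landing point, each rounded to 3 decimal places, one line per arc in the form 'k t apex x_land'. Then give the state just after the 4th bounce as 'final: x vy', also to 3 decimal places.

Arc 1: start y=17.100, vy=24.030 → t=5.535, apex=46.561, x_land=57.117, impact vy=-30.209
  bounce: vy ← 0.76·30.209 = 22.959
Arc 2: start y=0.000, vy=22.959 → t=4.686, apex=26.894, x_land=105.472, impact vy=-22.959
  bounce: vy ← 0.76·22.959 = 17.449
Arc 3: start y=0.000, vy=17.449 → t=3.561, apex=15.534, x_land=142.221, impact vy=-17.449
  bounce: vy ← 0.76·17.449 = 13.261
Arc 4: start y=0.000, vy=13.261 → t=2.706, apex=8.972, x_land=170.151, impact vy=-13.261
  bounce: vy ← 0.76·13.261 = 10.078

1 5.535 46.561 57.117
2 4.686 26.894 105.472
3 3.561 15.534 142.221
4 2.706 8.972 170.151
final: 170.151 10.078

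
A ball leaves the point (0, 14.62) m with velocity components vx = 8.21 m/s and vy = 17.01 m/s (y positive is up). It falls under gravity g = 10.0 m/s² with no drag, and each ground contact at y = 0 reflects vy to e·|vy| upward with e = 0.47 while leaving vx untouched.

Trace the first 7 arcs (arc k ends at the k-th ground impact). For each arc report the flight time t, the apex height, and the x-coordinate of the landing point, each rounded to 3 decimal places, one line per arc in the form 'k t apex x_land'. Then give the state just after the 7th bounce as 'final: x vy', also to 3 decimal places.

Arc 1: start y=14.620, vy=17.010 → t=4.113, apex=29.087, x_land=33.767, impact vy=-24.119
  bounce: vy ← 0.47·24.119 = 11.336
Arc 2: start y=0.000, vy=11.336 → t=2.267, apex=6.425, x_land=52.381, impact vy=-11.336
  bounce: vy ← 0.47·11.336 = 5.328
Arc 3: start y=0.000, vy=5.328 → t=1.066, apex=1.419, x_land=61.129, impact vy=-5.328
  bounce: vy ← 0.47·5.328 = 2.504
Arc 4: start y=0.000, vy=2.504 → t=0.501, apex=0.314, x_land=65.241, impact vy=-2.504
  bounce: vy ← 0.47·2.504 = 1.177
Arc 5: start y=0.000, vy=1.177 → t=0.235, apex=0.069, x_land=67.174, impact vy=-1.177
  bounce: vy ← 0.47·1.177 = 0.553
Arc 6: start y=0.000, vy=0.553 → t=0.111, apex=0.015, x_land=68.082, impact vy=-0.553
  bounce: vy ← 0.47·0.553 = 0.260
Arc 7: start y=0.000, vy=0.260 → t=0.052, apex=0.003, x_land=68.509, impact vy=-0.260
  bounce: vy ← 0.47·0.260 = 0.122

1 4.113 29.087 33.767
2 2.267 6.425 52.381
3 1.066 1.419 61.129
4 0.501 0.314 65.241
5 0.235 0.069 67.174
6 0.111 0.015 68.082
7 0.052 0.003 68.509
final: 68.509 0.122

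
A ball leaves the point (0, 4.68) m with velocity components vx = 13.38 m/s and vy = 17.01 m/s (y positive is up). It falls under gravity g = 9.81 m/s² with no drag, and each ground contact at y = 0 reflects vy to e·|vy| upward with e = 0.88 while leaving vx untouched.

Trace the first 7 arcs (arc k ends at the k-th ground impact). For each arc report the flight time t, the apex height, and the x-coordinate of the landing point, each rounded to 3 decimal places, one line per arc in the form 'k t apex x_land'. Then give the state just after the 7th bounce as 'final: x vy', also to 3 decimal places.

Arc 1: start y=4.680, vy=17.010 → t=3.724, apex=19.427, x_land=49.828, impact vy=-19.523
  bounce: vy ← 0.88·19.523 = 17.181
Arc 2: start y=0.000, vy=17.181 → t=3.503, apex=15.044, x_land=96.694, impact vy=-17.181
  bounce: vy ← 0.88·17.181 = 15.119
Arc 3: start y=0.000, vy=15.119 → t=3.082, apex=11.650, x_land=137.936, impact vy=-15.119
  bounce: vy ← 0.88·15.119 = 13.305
Arc 4: start y=0.000, vy=13.305 → t=2.712, apex=9.022, x_land=174.228, impact vy=-13.305
  bounce: vy ← 0.88·13.305 = 11.708
Arc 5: start y=0.000, vy=11.708 → t=2.387, apex=6.987, x_land=206.166, impact vy=-11.708
  bounce: vy ← 0.88·11.708 = 10.303
Arc 6: start y=0.000, vy=10.303 → t=2.101, apex=5.410, x_land=234.271, impact vy=-10.303
  bounce: vy ← 0.88·10.303 = 9.067
Arc 7: start y=0.000, vy=9.067 → t=1.848, apex=4.190, x_land=259.004, impact vy=-9.067
  bounce: vy ← 0.88·9.067 = 7.979

1 3.724 19.427 49.828
2 3.503 15.044 96.694
3 3.082 11.650 137.936
4 2.712 9.022 174.228
5 2.387 6.987 206.166
6 2.101 5.410 234.271
7 1.848 4.190 259.004
final: 259.004 7.979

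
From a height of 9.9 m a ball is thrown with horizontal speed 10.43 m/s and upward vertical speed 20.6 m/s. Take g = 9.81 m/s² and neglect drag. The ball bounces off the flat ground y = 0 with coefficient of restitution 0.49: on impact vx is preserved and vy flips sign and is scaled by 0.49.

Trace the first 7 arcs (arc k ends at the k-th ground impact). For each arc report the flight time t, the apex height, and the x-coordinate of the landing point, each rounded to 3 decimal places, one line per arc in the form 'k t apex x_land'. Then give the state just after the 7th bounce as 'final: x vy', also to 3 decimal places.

1 4.635 31.529 48.345
2 2.485 7.570 74.260
3 1.217 1.818 86.958
4 0.597 0.436 93.180
5 0.292 0.105 96.229
6 0.143 0.025 97.723
7 0.070 0.006 98.455
final: 98.455 0.169

Arc 1: start y=9.900, vy=20.600 → t=4.635, apex=31.529, x_land=48.345, impact vy=-24.872
  bounce: vy ← 0.49·24.872 = 12.187
Arc 2: start y=0.000, vy=12.187 → t=2.485, apex=7.570, x_land=74.260, impact vy=-12.187
  bounce: vy ← 0.49·12.187 = 5.972
Arc 3: start y=0.000, vy=5.972 → t=1.217, apex=1.818, x_land=86.958, impact vy=-5.972
  bounce: vy ← 0.49·5.972 = 2.926
Arc 4: start y=0.000, vy=2.926 → t=0.597, apex=0.436, x_land=93.180, impact vy=-2.926
  bounce: vy ← 0.49·2.926 = 1.434
Arc 5: start y=0.000, vy=1.434 → t=0.292, apex=0.105, x_land=96.229, impact vy=-1.434
  bounce: vy ← 0.49·1.434 = 0.703
Arc 6: start y=0.000, vy=0.703 → t=0.143, apex=0.025, x_land=97.723, impact vy=-0.703
  bounce: vy ← 0.49·0.703 = 0.344
Arc 7: start y=0.000, vy=0.344 → t=0.070, apex=0.006, x_land=98.455, impact vy=-0.344
  bounce: vy ← 0.49·0.344 = 0.169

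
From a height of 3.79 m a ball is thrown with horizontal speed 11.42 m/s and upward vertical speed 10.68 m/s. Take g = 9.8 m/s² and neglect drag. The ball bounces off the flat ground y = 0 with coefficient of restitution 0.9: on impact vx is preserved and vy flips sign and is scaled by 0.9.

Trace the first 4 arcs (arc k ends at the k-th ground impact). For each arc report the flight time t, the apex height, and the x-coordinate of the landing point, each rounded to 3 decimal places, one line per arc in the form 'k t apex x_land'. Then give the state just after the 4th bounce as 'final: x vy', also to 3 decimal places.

Arc 1: start y=3.790, vy=10.680 → t=2.490, apex=9.610, x_land=28.438, impact vy=-13.724
  bounce: vy ← 0.9·13.724 = 12.352
Arc 2: start y=0.000, vy=12.352 → t=2.521, apex=7.784, x_land=57.225, impact vy=-12.352
  bounce: vy ← 0.9·12.352 = 11.116
Arc 3: start y=0.000, vy=11.116 → t=2.269, apex=6.305, x_land=83.133, impact vy=-11.116
  bounce: vy ← 0.9·11.116 = 10.005
Arc 4: start y=0.000, vy=10.005 → t=2.042, apex=5.107, x_land=106.450, impact vy=-10.005
  bounce: vy ← 0.9·10.005 = 9.004

1 2.490 9.610 28.438
2 2.521 7.784 57.225
3 2.269 6.305 83.133
4 2.042 5.107 106.450
final: 106.450 9.004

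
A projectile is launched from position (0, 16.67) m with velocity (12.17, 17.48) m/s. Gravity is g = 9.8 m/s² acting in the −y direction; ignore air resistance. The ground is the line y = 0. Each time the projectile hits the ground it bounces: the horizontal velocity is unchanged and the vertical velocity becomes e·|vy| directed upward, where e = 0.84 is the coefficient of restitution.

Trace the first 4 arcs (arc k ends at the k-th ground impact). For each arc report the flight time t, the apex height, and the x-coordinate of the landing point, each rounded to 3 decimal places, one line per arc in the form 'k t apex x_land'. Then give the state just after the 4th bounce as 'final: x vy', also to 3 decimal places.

1 4.350 32.259 52.934
2 4.311 22.762 105.394
3 3.621 16.061 149.460
4 3.042 11.333 186.476
final: 186.476 12.519

Arc 1: start y=16.670, vy=17.480 → t=4.350, apex=32.259, x_land=52.934, impact vy=-25.145
  bounce: vy ← 0.84·25.145 = 21.122
Arc 2: start y=0.000, vy=21.122 → t=4.311, apex=22.762, x_land=105.394, impact vy=-21.122
  bounce: vy ← 0.84·21.122 = 17.742
Arc 3: start y=0.000, vy=17.742 → t=3.621, apex=16.061, x_land=149.460, impact vy=-17.742
  bounce: vy ← 0.84·17.742 = 14.904
Arc 4: start y=0.000, vy=14.904 → t=3.042, apex=11.333, x_land=186.476, impact vy=-14.904
  bounce: vy ← 0.84·14.904 = 12.519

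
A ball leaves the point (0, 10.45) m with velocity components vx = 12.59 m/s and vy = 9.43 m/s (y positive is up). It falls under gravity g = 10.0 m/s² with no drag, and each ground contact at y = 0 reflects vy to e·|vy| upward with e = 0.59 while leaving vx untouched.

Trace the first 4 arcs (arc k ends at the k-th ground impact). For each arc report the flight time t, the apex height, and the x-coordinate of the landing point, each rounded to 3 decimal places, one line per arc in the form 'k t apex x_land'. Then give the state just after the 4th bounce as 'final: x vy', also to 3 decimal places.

1 2.669 14.896 33.603
2 2.037 5.185 59.246
3 1.202 1.805 74.375
4 0.709 0.628 83.301
final: 83.301 2.092

Arc 1: start y=10.450, vy=9.430 → t=2.669, apex=14.896, x_land=33.603, impact vy=-17.261
  bounce: vy ← 0.59·17.261 = 10.184
Arc 2: start y=0.000, vy=10.184 → t=2.037, apex=5.185, x_land=59.246, impact vy=-10.184
  bounce: vy ← 0.59·10.184 = 6.008
Arc 3: start y=0.000, vy=6.008 → t=1.202, apex=1.805, x_land=74.375, impact vy=-6.008
  bounce: vy ← 0.59·6.008 = 3.545
Arc 4: start y=0.000, vy=3.545 → t=0.709, apex=0.628, x_land=83.301, impact vy=-3.545
  bounce: vy ← 0.59·3.545 = 2.092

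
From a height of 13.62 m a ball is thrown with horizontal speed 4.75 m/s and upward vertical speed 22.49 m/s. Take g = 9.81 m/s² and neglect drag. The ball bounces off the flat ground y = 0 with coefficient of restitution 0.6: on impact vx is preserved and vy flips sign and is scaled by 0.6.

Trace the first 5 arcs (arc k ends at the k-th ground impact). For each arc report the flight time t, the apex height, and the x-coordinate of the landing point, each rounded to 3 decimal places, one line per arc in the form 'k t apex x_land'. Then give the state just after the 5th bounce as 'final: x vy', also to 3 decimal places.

Arc 1: start y=13.620, vy=22.490 → t=5.127, apex=39.400, x_land=24.352, impact vy=-27.803
  bounce: vy ← 0.6·27.803 = 16.682
Arc 2: start y=0.000, vy=16.682 → t=3.401, apex=14.184, x_land=40.507, impact vy=-16.682
  bounce: vy ← 0.6·16.682 = 10.009
Arc 3: start y=0.000, vy=10.009 → t=2.041, apex=5.106, x_land=50.200, impact vy=-10.009
  bounce: vy ← 0.6·10.009 = 6.006
Arc 4: start y=0.000, vy=6.006 → t=1.224, apex=1.838, x_land=56.015, impact vy=-6.006
  bounce: vy ← 0.6·6.006 = 3.603
Arc 5: start y=0.000, vy=3.603 → t=0.735, apex=0.662, x_land=59.505, impact vy=-3.603
  bounce: vy ← 0.6·3.603 = 2.162

1 5.127 39.400 24.352
2 3.401 14.184 40.507
3 2.041 5.106 50.200
4 1.224 1.838 56.015
5 0.735 0.662 59.505
final: 59.505 2.162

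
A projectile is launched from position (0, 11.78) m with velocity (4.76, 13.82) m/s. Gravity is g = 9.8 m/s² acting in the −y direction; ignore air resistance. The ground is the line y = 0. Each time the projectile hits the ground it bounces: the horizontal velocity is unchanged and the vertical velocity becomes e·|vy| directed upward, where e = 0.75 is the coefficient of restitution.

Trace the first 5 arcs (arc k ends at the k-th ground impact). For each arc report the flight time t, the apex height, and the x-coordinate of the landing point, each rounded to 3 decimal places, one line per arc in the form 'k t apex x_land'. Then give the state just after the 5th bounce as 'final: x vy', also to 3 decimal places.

1 3.506 21.525 16.689
2 3.144 12.108 31.654
3 2.358 6.810 42.877
4 1.768 3.831 51.295
5 1.326 2.155 57.608
final: 57.608 4.874

Arc 1: start y=11.780, vy=13.820 → t=3.506, apex=21.525, x_land=16.689, impact vy=-20.540
  bounce: vy ← 0.75·20.540 = 15.405
Arc 2: start y=0.000, vy=15.405 → t=3.144, apex=12.108, x_land=31.654, impact vy=-15.405
  bounce: vy ← 0.75·15.405 = 11.554
Arc 3: start y=0.000, vy=11.554 → t=2.358, apex=6.810, x_land=42.877, impact vy=-11.554
  bounce: vy ← 0.75·11.554 = 8.665
Arc 4: start y=0.000, vy=8.665 → t=1.768, apex=3.831, x_land=51.295, impact vy=-8.665
  bounce: vy ← 0.75·8.665 = 6.499
Arc 5: start y=0.000, vy=6.499 → t=1.326, apex=2.155, x_land=57.608, impact vy=-6.499
  bounce: vy ← 0.75·6.499 = 4.874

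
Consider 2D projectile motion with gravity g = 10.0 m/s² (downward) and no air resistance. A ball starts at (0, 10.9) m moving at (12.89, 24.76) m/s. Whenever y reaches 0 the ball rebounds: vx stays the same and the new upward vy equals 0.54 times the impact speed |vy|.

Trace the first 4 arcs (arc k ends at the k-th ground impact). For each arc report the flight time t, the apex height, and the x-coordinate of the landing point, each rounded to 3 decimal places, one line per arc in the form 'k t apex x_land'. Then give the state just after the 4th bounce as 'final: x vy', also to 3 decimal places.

Arc 1: start y=10.900, vy=24.760 → t=5.359, apex=41.553, x_land=69.075, impact vy=-28.828
  bounce: vy ← 0.54·28.828 = 15.567
Arc 2: start y=0.000, vy=15.567 → t=3.113, apex=12.117, x_land=109.207, impact vy=-15.567
  bounce: vy ← 0.54·15.567 = 8.406
Arc 3: start y=0.000, vy=8.406 → t=1.681, apex=3.533, x_land=130.879, impact vy=-8.406
  bounce: vy ← 0.54·8.406 = 4.539
Arc 4: start y=0.000, vy=4.539 → t=0.908, apex=1.030, x_land=142.581, impact vy=-4.539
  bounce: vy ← 0.54·4.539 = 2.451

1 5.359 41.553 69.075
2 3.113 12.117 109.207
3 1.681 3.533 130.879
4 0.908 1.030 142.581
final: 142.581 2.451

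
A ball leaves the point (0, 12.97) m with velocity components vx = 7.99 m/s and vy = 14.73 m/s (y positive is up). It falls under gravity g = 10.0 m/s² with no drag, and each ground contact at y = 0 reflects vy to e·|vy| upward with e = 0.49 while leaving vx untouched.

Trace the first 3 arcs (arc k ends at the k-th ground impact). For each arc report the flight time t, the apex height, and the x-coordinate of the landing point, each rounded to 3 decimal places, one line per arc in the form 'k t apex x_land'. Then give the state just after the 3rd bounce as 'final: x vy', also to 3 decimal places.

1 3.656 23.819 29.208
2 2.139 5.719 46.298
3 1.048 1.373 54.673
final: 54.673 2.568

Arc 1: start y=12.970, vy=14.730 → t=3.656, apex=23.819, x_land=29.208, impact vy=-21.826
  bounce: vy ← 0.49·21.826 = 10.695
Arc 2: start y=0.000, vy=10.695 → t=2.139, apex=5.719, x_land=46.298, impact vy=-10.695
  bounce: vy ← 0.49·10.695 = 5.240
Arc 3: start y=0.000, vy=5.240 → t=1.048, apex=1.373, x_land=54.673, impact vy=-5.240
  bounce: vy ← 0.49·5.240 = 2.568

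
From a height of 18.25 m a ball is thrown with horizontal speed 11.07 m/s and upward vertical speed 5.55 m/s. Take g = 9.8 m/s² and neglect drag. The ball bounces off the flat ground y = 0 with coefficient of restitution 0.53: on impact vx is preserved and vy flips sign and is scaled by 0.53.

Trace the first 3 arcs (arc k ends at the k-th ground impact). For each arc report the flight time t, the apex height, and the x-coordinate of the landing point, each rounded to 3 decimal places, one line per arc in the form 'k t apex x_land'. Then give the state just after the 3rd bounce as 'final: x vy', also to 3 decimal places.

Arc 1: start y=18.250, vy=5.550 → t=2.578, apex=19.822, x_land=28.534, impact vy=-19.710
  bounce: vy ← 0.53·19.710 = 10.447
Arc 2: start y=0.000, vy=10.447 → t=2.132, apex=5.568, x_land=52.135, impact vy=-10.447
  bounce: vy ← 0.53·10.447 = 5.537
Arc 3: start y=0.000, vy=5.537 → t=1.130, apex=1.564, x_land=64.643, impact vy=-5.537
  bounce: vy ← 0.53·5.537 = 2.934

1 2.578 19.822 28.534
2 2.132 5.568 52.135
3 1.130 1.564 64.643
final: 64.643 2.934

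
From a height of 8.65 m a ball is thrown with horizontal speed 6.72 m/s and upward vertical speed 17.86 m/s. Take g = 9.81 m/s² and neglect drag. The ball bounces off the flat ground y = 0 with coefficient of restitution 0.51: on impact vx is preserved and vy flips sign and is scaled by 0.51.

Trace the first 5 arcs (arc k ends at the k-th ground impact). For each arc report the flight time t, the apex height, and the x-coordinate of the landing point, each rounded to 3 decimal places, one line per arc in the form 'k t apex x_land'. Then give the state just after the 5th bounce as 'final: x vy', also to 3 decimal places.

1 4.074 24.908 27.378
2 2.299 6.479 42.824
3 1.172 1.685 50.701
4 0.598 0.438 54.719
5 0.305 0.114 56.768
final: 56.768 0.763

Arc 1: start y=8.650, vy=17.860 → t=4.074, apex=24.908, x_land=27.378, impact vy=-22.106
  bounce: vy ← 0.51·22.106 = 11.274
Arc 2: start y=0.000, vy=11.274 → t=2.299, apex=6.479, x_land=42.824, impact vy=-11.274
  bounce: vy ← 0.51·11.274 = 5.750
Arc 3: start y=0.000, vy=5.750 → t=1.172, apex=1.685, x_land=50.701, impact vy=-5.750
  bounce: vy ← 0.51·5.750 = 2.932
Arc 4: start y=0.000, vy=2.932 → t=0.598, apex=0.438, x_land=54.719, impact vy=-2.932
  bounce: vy ← 0.51·2.932 = 1.496
Arc 5: start y=0.000, vy=1.496 → t=0.305, apex=0.114, x_land=56.768, impact vy=-1.496
  bounce: vy ← 0.51·1.496 = 0.763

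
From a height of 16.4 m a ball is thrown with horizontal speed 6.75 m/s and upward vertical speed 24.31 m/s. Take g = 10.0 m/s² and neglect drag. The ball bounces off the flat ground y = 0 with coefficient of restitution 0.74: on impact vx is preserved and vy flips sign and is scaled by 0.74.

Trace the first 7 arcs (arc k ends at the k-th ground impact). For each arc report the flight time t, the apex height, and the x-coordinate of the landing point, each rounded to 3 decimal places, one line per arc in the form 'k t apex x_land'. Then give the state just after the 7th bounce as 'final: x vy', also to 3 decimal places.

Arc 1: start y=16.400, vy=24.310 → t=5.462, apex=45.949, x_land=36.872, impact vy=-30.315
  bounce: vy ← 0.74·30.315 = 22.433
Arc 2: start y=0.000, vy=22.433 → t=4.487, apex=25.162, x_land=67.156, impact vy=-22.433
  bounce: vy ← 0.74·22.433 = 16.600
Arc 3: start y=0.000, vy=16.600 → t=3.320, apex=13.778, x_land=89.566, impact vy=-16.600
  bounce: vy ← 0.74·16.600 = 12.284
Arc 4: start y=0.000, vy=12.284 → t=2.457, apex=7.545, x_land=106.150, impact vy=-12.284
  bounce: vy ← 0.74·12.284 = 9.090
Arc 5: start y=0.000, vy=9.090 → t=1.818, apex=4.132, x_land=118.422, impact vy=-9.090
  bounce: vy ← 0.74·9.090 = 6.727
Arc 6: start y=0.000, vy=6.727 → t=1.345, apex=2.263, x_land=127.503, impact vy=-6.727
  bounce: vy ← 0.74·6.727 = 4.978
Arc 7: start y=0.000, vy=4.978 → t=0.996, apex=1.239, x_land=134.223, impact vy=-4.978
  bounce: vy ← 0.74·4.978 = 3.684

1 5.462 45.949 36.872
2 4.487 25.162 67.156
3 3.320 13.778 89.566
4 2.457 7.545 106.150
5 1.818 4.132 118.422
6 1.345 2.263 127.503
7 0.996 1.239 134.223
final: 134.223 3.684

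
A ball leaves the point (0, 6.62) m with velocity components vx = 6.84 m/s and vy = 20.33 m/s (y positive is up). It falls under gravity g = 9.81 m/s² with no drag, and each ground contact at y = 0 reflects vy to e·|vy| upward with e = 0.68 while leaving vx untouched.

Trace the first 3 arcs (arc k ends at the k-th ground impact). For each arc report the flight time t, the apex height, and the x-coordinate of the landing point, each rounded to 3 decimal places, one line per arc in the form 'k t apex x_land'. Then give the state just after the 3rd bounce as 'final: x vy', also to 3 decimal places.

Arc 1: start y=6.620, vy=20.330 → t=4.448, apex=27.686, x_land=30.425, impact vy=-23.307
  bounce: vy ← 0.68·23.307 = 15.848
Arc 2: start y=0.000, vy=15.848 → t=3.231, apex=12.802, x_land=52.526, impact vy=-15.848
  bounce: vy ← 0.68·15.848 = 10.777
Arc 3: start y=0.000, vy=10.777 → t=2.197, apex=5.920, x_land=67.554, impact vy=-10.777
  bounce: vy ← 0.68·10.777 = 7.328

1 4.448 27.686 30.425
2 3.231 12.802 52.526
3 2.197 5.920 67.554
final: 67.554 7.328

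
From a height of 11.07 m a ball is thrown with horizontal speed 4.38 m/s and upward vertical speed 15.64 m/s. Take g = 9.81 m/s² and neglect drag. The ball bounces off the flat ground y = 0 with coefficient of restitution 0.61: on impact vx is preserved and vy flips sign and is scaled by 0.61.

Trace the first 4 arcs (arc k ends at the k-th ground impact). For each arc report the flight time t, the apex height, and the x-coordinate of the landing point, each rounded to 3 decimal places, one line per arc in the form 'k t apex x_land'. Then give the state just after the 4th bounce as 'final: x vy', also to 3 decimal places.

1 3.785 23.537 16.578
2 2.673 8.758 28.283
3 1.630 3.259 35.424
4 0.994 1.213 39.779
final: 39.779 2.975

Arc 1: start y=11.070, vy=15.640 → t=3.785, apex=23.537, x_land=16.578, impact vy=-21.490
  bounce: vy ← 0.61·21.490 = 13.109
Arc 2: start y=0.000, vy=13.109 → t=2.673, apex=8.758, x_land=28.283, impact vy=-13.109
  bounce: vy ← 0.61·13.109 = 7.996
Arc 3: start y=0.000, vy=7.996 → t=1.630, apex=3.259, x_land=35.424, impact vy=-7.996
  bounce: vy ← 0.61·7.996 = 4.878
Arc 4: start y=0.000, vy=4.878 → t=0.994, apex=1.213, x_land=39.779, impact vy=-4.878
  bounce: vy ← 0.61·4.878 = 2.975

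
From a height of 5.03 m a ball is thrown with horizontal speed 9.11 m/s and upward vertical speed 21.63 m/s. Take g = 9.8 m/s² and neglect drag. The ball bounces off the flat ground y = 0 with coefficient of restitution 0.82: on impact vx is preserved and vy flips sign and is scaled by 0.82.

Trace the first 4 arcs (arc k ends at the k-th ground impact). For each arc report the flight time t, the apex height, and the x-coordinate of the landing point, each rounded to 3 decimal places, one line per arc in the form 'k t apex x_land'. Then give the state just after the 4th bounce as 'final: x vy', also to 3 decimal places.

1 4.636 28.900 42.231
2 3.983 19.433 78.515
3 3.266 13.066 108.268
4 2.678 8.786 132.666
final: 132.666 10.761

Arc 1: start y=5.030, vy=21.630 → t=4.636, apex=28.900, x_land=42.231, impact vy=-23.800
  bounce: vy ← 0.82·23.800 = 19.516
Arc 2: start y=0.000, vy=19.516 → t=3.983, apex=19.433, x_land=78.515, impact vy=-19.516
  bounce: vy ← 0.82·19.516 = 16.003
Arc 3: start y=0.000, vy=16.003 → t=3.266, apex=13.066, x_land=108.268, impact vy=-16.003
  bounce: vy ← 0.82·16.003 = 13.123
Arc 4: start y=0.000, vy=13.123 → t=2.678, apex=8.786, x_land=132.666, impact vy=-13.123
  bounce: vy ← 0.82·13.123 = 10.761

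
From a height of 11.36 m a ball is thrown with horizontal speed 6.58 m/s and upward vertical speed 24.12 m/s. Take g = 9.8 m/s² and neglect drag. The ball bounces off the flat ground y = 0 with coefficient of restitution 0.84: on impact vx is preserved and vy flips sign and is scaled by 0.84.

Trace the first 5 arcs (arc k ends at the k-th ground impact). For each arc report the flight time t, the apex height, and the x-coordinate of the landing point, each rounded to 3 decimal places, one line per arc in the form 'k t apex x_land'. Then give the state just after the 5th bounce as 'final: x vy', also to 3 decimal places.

Arc 1: start y=11.360, vy=24.120 → t=5.355, apex=41.042, x_land=35.238, impact vy=-28.362
  bounce: vy ← 0.84·28.362 = 23.824
Arc 2: start y=0.000, vy=23.824 → t=4.862, apex=28.959, x_land=67.231, impact vy=-23.824
  bounce: vy ← 0.84·23.824 = 20.013
Arc 3: start y=0.000, vy=20.013 → t=4.084, apex=20.434, x_land=94.105, impact vy=-20.013
  bounce: vy ← 0.84·20.013 = 16.811
Arc 4: start y=0.000, vy=16.811 → t=3.431, apex=14.418, x_land=116.679, impact vy=-16.811
  bounce: vy ← 0.84·16.811 = 14.121
Arc 5: start y=0.000, vy=14.121 → t=2.882, apex=10.173, x_land=135.642, impact vy=-14.121
  bounce: vy ← 0.84·14.121 = 11.862

1 5.355 41.042 35.238
2 4.862 28.959 67.231
3 4.084 20.434 94.105
4 3.431 14.418 116.679
5 2.882 10.173 135.642
final: 135.642 11.862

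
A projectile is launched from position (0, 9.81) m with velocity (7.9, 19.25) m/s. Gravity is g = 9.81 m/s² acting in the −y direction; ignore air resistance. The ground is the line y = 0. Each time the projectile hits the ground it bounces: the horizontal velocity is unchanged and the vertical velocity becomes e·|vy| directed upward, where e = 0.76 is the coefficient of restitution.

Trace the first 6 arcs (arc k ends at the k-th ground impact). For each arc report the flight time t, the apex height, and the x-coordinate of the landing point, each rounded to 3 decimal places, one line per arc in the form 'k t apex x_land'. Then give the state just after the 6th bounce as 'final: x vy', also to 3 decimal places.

1 4.381 28.697 34.610
2 3.677 16.575 63.655
3 2.794 9.574 85.729
4 2.124 5.530 102.506
5 1.614 3.194 115.256
6 1.227 1.845 124.946
final: 124.946 4.572

Arc 1: start y=9.810, vy=19.250 → t=4.381, apex=28.697, x_land=34.610, impact vy=-23.728
  bounce: vy ← 0.76·23.728 = 18.034
Arc 2: start y=0.000, vy=18.034 → t=3.677, apex=16.575, x_land=63.655, impact vy=-18.034
  bounce: vy ← 0.76·18.034 = 13.705
Arc 3: start y=0.000, vy=13.705 → t=2.794, apex=9.574, x_land=85.729, impact vy=-13.705
  bounce: vy ← 0.76·13.705 = 10.416
Arc 4: start y=0.000, vy=10.416 → t=2.124, apex=5.530, x_land=102.506, impact vy=-10.416
  bounce: vy ← 0.76·10.416 = 7.916
Arc 5: start y=0.000, vy=7.916 → t=1.614, apex=3.194, x_land=115.256, impact vy=-7.916
  bounce: vy ← 0.76·7.916 = 6.016
Arc 6: start y=0.000, vy=6.016 → t=1.227, apex=1.845, x_land=124.946, impact vy=-6.016
  bounce: vy ← 0.76·6.016 = 4.572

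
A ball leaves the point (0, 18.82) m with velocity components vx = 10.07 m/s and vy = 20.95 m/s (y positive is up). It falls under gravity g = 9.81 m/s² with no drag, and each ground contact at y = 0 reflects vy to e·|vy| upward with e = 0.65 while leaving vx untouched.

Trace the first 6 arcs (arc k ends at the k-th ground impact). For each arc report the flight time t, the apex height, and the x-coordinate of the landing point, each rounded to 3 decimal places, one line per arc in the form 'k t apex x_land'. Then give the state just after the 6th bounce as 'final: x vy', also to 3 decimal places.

Arc 1: start y=18.820, vy=20.950 → t=5.033, apex=41.190, x_land=50.687, impact vy=-28.428
  bounce: vy ← 0.65·28.428 = 18.478
Arc 2: start y=0.000, vy=18.478 → t=3.767, apex=17.403, x_land=88.623, impact vy=-18.478
  bounce: vy ← 0.65·18.478 = 12.011
Arc 3: start y=0.000, vy=12.011 → t=2.449, apex=7.353, x_land=113.281, impact vy=-12.011
  bounce: vy ← 0.65·12.011 = 7.807
Arc 4: start y=0.000, vy=7.807 → t=1.592, apex=3.107, x_land=129.309, impact vy=-7.807
  bounce: vy ← 0.65·7.807 = 5.075
Arc 5: start y=0.000, vy=5.075 → t=1.035, apex=1.313, x_land=139.727, impact vy=-5.075
  bounce: vy ← 0.65·5.075 = 3.298
Arc 6: start y=0.000, vy=3.298 → t=0.672, apex=0.555, x_land=146.499, impact vy=-3.298
  bounce: vy ← 0.65·3.298 = 2.144

1 5.033 41.190 50.687
2 3.767 17.403 88.623
3 2.449 7.353 113.281
4 1.592 3.107 129.309
5 1.035 1.313 139.727
6 0.672 0.555 146.499
final: 146.499 2.144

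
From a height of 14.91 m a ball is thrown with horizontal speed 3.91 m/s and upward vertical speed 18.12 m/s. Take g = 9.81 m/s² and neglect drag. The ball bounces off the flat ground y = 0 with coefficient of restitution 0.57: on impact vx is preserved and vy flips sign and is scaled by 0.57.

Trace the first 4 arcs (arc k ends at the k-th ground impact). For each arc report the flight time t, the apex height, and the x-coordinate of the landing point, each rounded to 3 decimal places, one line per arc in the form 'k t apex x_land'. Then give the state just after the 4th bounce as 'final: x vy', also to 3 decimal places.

1 4.387 31.645 17.153
2 2.896 10.281 28.475
3 1.650 3.340 34.929
4 0.941 1.085 38.607
final: 38.607 2.630

Arc 1: start y=14.910, vy=18.120 → t=4.387, apex=31.645, x_land=17.153, impact vy=-24.917
  bounce: vy ← 0.57·24.917 = 14.203
Arc 2: start y=0.000, vy=14.203 → t=2.896, apex=10.281, x_land=28.475, impact vy=-14.203
  bounce: vy ← 0.57·14.203 = 8.096
Arc 3: start y=0.000, vy=8.096 → t=1.650, apex=3.340, x_land=34.929, impact vy=-8.096
  bounce: vy ← 0.57·8.096 = 4.614
Arc 4: start y=0.000, vy=4.614 → t=0.941, apex=1.085, x_land=38.607, impact vy=-4.614
  bounce: vy ← 0.57·4.614 = 2.630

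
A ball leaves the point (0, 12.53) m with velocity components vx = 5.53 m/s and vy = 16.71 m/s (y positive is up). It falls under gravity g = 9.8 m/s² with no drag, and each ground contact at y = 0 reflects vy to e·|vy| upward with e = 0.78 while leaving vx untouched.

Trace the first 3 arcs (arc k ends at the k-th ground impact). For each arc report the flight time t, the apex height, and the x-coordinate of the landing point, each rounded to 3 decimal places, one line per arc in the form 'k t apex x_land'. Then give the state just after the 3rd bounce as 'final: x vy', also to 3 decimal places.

1 4.043 26.776 22.356
2 3.647 16.291 42.523
3 2.844 9.911 58.252
final: 58.252 10.871

Arc 1: start y=12.530, vy=16.710 → t=4.043, apex=26.776, x_land=22.356, impact vy=-22.909
  bounce: vy ← 0.78·22.909 = 17.869
Arc 2: start y=0.000, vy=17.869 → t=3.647, apex=16.291, x_land=42.523, impact vy=-17.869
  bounce: vy ← 0.78·17.869 = 13.938
Arc 3: start y=0.000, vy=13.938 → t=2.844, apex=9.911, x_land=58.252, impact vy=-13.938
  bounce: vy ← 0.78·13.938 = 10.871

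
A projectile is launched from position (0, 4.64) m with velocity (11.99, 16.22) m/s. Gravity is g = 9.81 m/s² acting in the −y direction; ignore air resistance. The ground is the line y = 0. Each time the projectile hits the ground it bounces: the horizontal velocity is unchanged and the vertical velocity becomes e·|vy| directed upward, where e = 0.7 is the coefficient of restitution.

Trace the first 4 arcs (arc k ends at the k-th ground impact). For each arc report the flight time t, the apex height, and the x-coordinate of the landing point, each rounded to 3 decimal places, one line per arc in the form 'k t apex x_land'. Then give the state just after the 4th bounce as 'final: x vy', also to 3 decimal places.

Arc 1: start y=4.640, vy=16.220 → t=3.572, apex=18.049, x_land=42.824, impact vy=-18.818
  bounce: vy ← 0.7·18.818 = 13.173
Arc 2: start y=0.000, vy=13.173 → t=2.686, apex=8.844, x_land=75.025, impact vy=-13.173
  bounce: vy ← 0.7·13.173 = 9.221
Arc 3: start y=0.000, vy=9.221 → t=1.880, apex=4.334, x_land=97.565, impact vy=-9.221
  bounce: vy ← 0.7·9.221 = 6.455
Arc 4: start y=0.000, vy=6.455 → t=1.316, apex=2.123, x_land=113.343, impact vy=-6.455
  bounce: vy ← 0.7·6.455 = 4.518

1 3.572 18.049 42.824
2 2.686 8.844 75.025
3 1.880 4.334 97.565
4 1.316 2.123 113.343
final: 113.343 4.518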